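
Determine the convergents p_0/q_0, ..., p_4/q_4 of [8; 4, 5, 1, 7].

8/1, 33/4, 173/21, 206/25, 1615/196

Using the convergent recurrence p_i = a_i*p_{i-1} + p_{i-2}, q_i = a_i*q_{i-1} + q_{i-2} with p_{-2}=0, p_{-1}=1, q_{-2}=1, q_{-1}=0:
  i=0: a_0=8, p_0 = 8*1 + 0 = 8, q_0 = 8*0 + 1 = 1.
  i=1: a_1=4, p_1 = 4*8 + 1 = 33, q_1 = 4*1 + 0 = 4.
  i=2: a_2=5, p_2 = 5*33 + 8 = 173, q_2 = 5*4 + 1 = 21.
  i=3: a_3=1, p_3 = 1*173 + 33 = 206, q_3 = 1*21 + 4 = 25.
  i=4: a_4=7, p_4 = 7*206 + 173 = 1615, q_4 = 7*25 + 21 = 196.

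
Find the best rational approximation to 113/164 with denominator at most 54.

Expand x = 113/164 as a continued fraction with the Euclidean algorithm:
  113 = 0*164 + 113, so a_0 = 0.
  164 = 1*113 + 51, so a_1 = 1.
  113 = 2*51 + 11, so a_2 = 2.
  51 = 4*11 + 7, so a_3 = 4.
  11 = 1*7 + 4, so a_4 = 1.
  7 = 1*4 + 3, so a_5 = 1.
  4 = 1*3 + 1, so a_6 = 1.
  3 = 3*1 + 0, so a_7 = 3.
so x = [0; 1, 2, 4, 1, 1, 1, 3].
Convergents (p_i = a_i*p_{i-1} + p_{i-2}, q_i = a_i*q_{i-1} + q_{i-2} with p_{-2}=0, p_{-1}=1, q_{-2}=1, q_{-1}=0), until the denominator exceeds 54:
  i=0: a_0=0, p_0 = 0*1 + 0 = 0, q_0 = 0*0 + 1 = 1.
  i=1: a_1=1, p_1 = 1*0 + 1 = 1, q_1 = 1*1 + 0 = 1.
  i=2: a_2=2, p_2 = 2*1 + 0 = 2, q_2 = 2*1 + 1 = 3.
  i=3: a_3=4, p_3 = 4*2 + 1 = 9, q_3 = 4*3 + 1 = 13.
  i=4: a_4=1, p_4 = 1*9 + 2 = 11, q_4 = 1*13 + 3 = 16.
  i=5: a_5=1, p_5 = 1*11 + 9 = 20, q_5 = 1*16 + 13 = 29.
  i=6: a_6=1, p_6 = 1*20 + 11 = 31, q_6 = 1*29 + 16 = 45.
  i=7: a_7=3, p_7 = 3*31 + 20 = 113, q_7 = 3*45 + 29 = 164.
q_7 = 164 > 54, so the last convergent with denominator <= 54 is p_6/q_6 = 31/45.
The closest fraction with denominator <= 54 is either p_6/q_6 or the intermediate fraction (k*p_6 + p_5)/(k*q_6 + q_5) with the largest k >= 1 whose denominator stays <= 54; these approach x as k grows, and every other convergent or intermediate fraction in range is farther away.
Largest k: floor((54 - q_5)/q_6) = floor((54 - 29)/45) = 0.
Since k = 0, no intermediate fraction beyond p_6/q_6 has denominator <= 54, so the convergent 31/45 is the closest (its error is |113*45 - 31*164|/(164*45) = 1/7380).

31/45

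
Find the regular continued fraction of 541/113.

[4; 1, 3, 1, 2, 2, 3]

Run the Euclidean algorithm on 541 and 113; the successive quotients are the partial quotients a_0, a_1, ... (each step inverts the fractional part left over by the previous one):
  541 = 4*113 + 89, so a_0 = 4.
  113 = 1*89 + 24, so a_1 = 1.
  89 = 3*24 + 17, so a_2 = 3.
  24 = 1*17 + 7, so a_3 = 1.
  17 = 2*7 + 3, so a_4 = 2.
  7 = 2*3 + 1, so a_5 = 2.
  3 = 3*1 + 0, so a_6 = 3.
The remainder reaches 0 after 7 divisions, so the expansion has 7 partial quotients, read off in order.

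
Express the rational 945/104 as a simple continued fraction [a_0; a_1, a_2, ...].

Run the Euclidean algorithm on 945 and 104; the successive quotients are the partial quotients a_0, a_1, ... (each step inverts the fractional part left over by the previous one):
  945 = 9*104 + 9, so a_0 = 9.
  104 = 11*9 + 5, so a_1 = 11.
  9 = 1*5 + 4, so a_2 = 1.
  5 = 1*4 + 1, so a_3 = 1.
  4 = 4*1 + 0, so a_4 = 4.
The remainder reaches 0 after 5 divisions, so the expansion has 5 partial quotients, read off in order.

[9; 11, 1, 1, 4]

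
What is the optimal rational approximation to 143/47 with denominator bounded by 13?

Expand x = 143/47 as a continued fraction with the Euclidean algorithm:
  143 = 3*47 + 2, so a_0 = 3.
  47 = 23*2 + 1, so a_1 = 23.
  2 = 2*1 + 0, so a_2 = 2.
so x = [3; 23, 2].
Convergents (p_i = a_i*p_{i-1} + p_{i-2}, q_i = a_i*q_{i-1} + q_{i-2} with p_{-2}=0, p_{-1}=1, q_{-2}=1, q_{-1}=0), until the denominator exceeds 13:
  i=0: a_0=3, p_0 = 3*1 + 0 = 3, q_0 = 3*0 + 1 = 1.
  i=1: a_1=23, p_1 = 23*3 + 1 = 70, q_1 = 23*1 + 0 = 23.
q_1 = 23 > 13, so the last convergent with denominator <= 13 is p_0/q_0 = 3/1.
The closest fraction with denominator <= 13 is either p_0/q_0 or the intermediate fraction (k*p_0 + p_{-1})/(k*q_0 + q_{-1}) with the largest k >= 1 whose denominator stays <= 13; these approach x as k grows, and every other convergent or intermediate fraction in range is farther away.
Largest k: floor((13 - q_{-1})/q_0) = floor((13 - 0)/1) = 13 (using the seeds p_{-1} = 1, q_{-1} = 0).
That gives (13*3 + 1)/(13*1 + 0) = 40/13.
Compare the errors: |x - 3/1| = |143*1 - 3*47|/(47*1) = 2/47, and |x - 40/13| = |143*13 - 40*47|/(47*13) = 21/611.
Cross-multiplying, 21*47 = 987 < 1222 = 2*611, so 21/611 is smaller: the intermediate fraction 40/13 is closer to x than 3/1.

40/13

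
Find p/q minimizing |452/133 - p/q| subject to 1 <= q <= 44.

17/5

Expand x = 452/133 as a continued fraction with the Euclidean algorithm:
  452 = 3*133 + 53, so a_0 = 3.
  133 = 2*53 + 27, so a_1 = 2.
  53 = 1*27 + 26, so a_2 = 1.
  27 = 1*26 + 1, so a_3 = 1.
  26 = 26*1 + 0, so a_4 = 26.
so x = [3; 2, 1, 1, 26].
Convergents (p_i = a_i*p_{i-1} + p_{i-2}, q_i = a_i*q_{i-1} + q_{i-2} with p_{-2}=0, p_{-1}=1, q_{-2}=1, q_{-1}=0), until the denominator exceeds 44:
  i=0: a_0=3, p_0 = 3*1 + 0 = 3, q_0 = 3*0 + 1 = 1.
  i=1: a_1=2, p_1 = 2*3 + 1 = 7, q_1 = 2*1 + 0 = 2.
  i=2: a_2=1, p_2 = 1*7 + 3 = 10, q_2 = 1*2 + 1 = 3.
  i=3: a_3=1, p_3 = 1*10 + 7 = 17, q_3 = 1*3 + 2 = 5.
  i=4: a_4=26, p_4 = 26*17 + 10 = 452, q_4 = 26*5 + 3 = 133.
q_4 = 133 > 44, so the last convergent with denominator <= 44 is p_3/q_3 = 17/5.
The closest fraction with denominator <= 44 is either p_3/q_3 or the intermediate fraction (k*p_3 + p_2)/(k*q_3 + q_2) with the largest k >= 1 whose denominator stays <= 44; these approach x as k grows, and every other convergent or intermediate fraction in range is farther away.
Largest k: floor((44 - q_2)/q_3) = floor((44 - 3)/5) = 8.
That gives (8*17 + 10)/(8*5 + 3) = 146/43.
Compare the errors: |x - 17/5| = |452*5 - 17*133|/(133*5) = 1/665, and |x - 146/43| = |452*43 - 146*133|/(133*43) = 18/5719.
Cross-multiplying, 1*5719 = 5719 < 11970 = 18*665, so 1/665 is smaller: the convergent 17/5 is closer to x than 146/43.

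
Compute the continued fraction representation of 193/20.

Run the Euclidean algorithm on 193 and 20; the successive quotients are the partial quotients a_0, a_1, ... (each step inverts the fractional part left over by the previous one):
  193 = 9*20 + 13, so a_0 = 9.
  20 = 1*13 + 7, so a_1 = 1.
  13 = 1*7 + 6, so a_2 = 1.
  7 = 1*6 + 1, so a_3 = 1.
  6 = 6*1 + 0, so a_4 = 6.
The remainder reaches 0 after 5 divisions, so the expansion has 5 partial quotients, read off in order.

[9; 1, 1, 1, 6]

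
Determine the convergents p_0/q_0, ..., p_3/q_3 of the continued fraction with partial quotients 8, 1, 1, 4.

Using the convergent recurrence p_i = a_i*p_{i-1} + p_{i-2}, q_i = a_i*q_{i-1} + q_{i-2} with p_{-2}=0, p_{-1}=1, q_{-2}=1, q_{-1}=0:
  i=0: a_0=8, p_0 = 8*1 + 0 = 8, q_0 = 8*0 + 1 = 1.
  i=1: a_1=1, p_1 = 1*8 + 1 = 9, q_1 = 1*1 + 0 = 1.
  i=2: a_2=1, p_2 = 1*9 + 8 = 17, q_2 = 1*1 + 1 = 2.
  i=3: a_3=4, p_3 = 4*17 + 9 = 77, q_3 = 4*2 + 1 = 9.

8/1, 9/1, 17/2, 77/9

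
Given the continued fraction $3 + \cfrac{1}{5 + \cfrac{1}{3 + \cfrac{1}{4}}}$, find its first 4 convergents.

3/1, 16/5, 51/16, 220/69

Using the convergent recurrence p_i = a_i*p_{i-1} + p_{i-2}, q_i = a_i*q_{i-1} + q_{i-2} with p_{-2}=0, p_{-1}=1, q_{-2}=1, q_{-1}=0:
  i=0: a_0=3, p_0 = 3*1 + 0 = 3, q_0 = 3*0 + 1 = 1.
  i=1: a_1=5, p_1 = 5*3 + 1 = 16, q_1 = 5*1 + 0 = 5.
  i=2: a_2=3, p_2 = 3*16 + 3 = 51, q_2 = 3*5 + 1 = 16.
  i=3: a_3=4, p_3 = 4*51 + 16 = 220, q_3 = 4*16 + 5 = 69.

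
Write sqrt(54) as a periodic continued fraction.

Write x_i = (sqrt(54) + m_i)/d_i with (m_0, d_0) = (0, 1). a_0 = floor(sqrt(54)) = 7, since 7^2 = 49 <= 54 < 64 = 8^2.
Iterate m_{i+1} = d_i*a_i - m_i, d_{i+1} = (54 - m_{i+1}^2)/d_i, a_{i+1} = floor((a_0 + m_{i+1})/d_{i+1}):
  m_1 = 1*7 - 0 = 7, d_1 = (54 - 7^2)/1 = 5/1 = 5, a_1 = floor((7 + 7)/5) = 2.
  m_2 = 5*2 - 7 = 3, d_2 = (54 - 3^2)/5 = 45/5 = 9, a_2 = floor((7 + 3)/9) = 1.
  m_3 = 9*1 - 3 = 6, d_3 = (54 - 6^2)/9 = 18/9 = 2, a_3 = floor((7 + 6)/2) = 6.
  m_4 = 2*6 - 6 = 6, d_4 = (54 - 6^2)/2 = 18/2 = 9, a_4 = floor((7 + 6)/9) = 1.
  m_5 = 9*1 - 6 = 3, d_5 = (54 - 3^2)/9 = 45/9 = 5, a_5 = floor((7 + 3)/5) = 2.
  m_6 = 5*2 - 3 = 7, d_6 = (54 - 7^2)/5 = 5/5 = 1, a_6 = floor((7 + 7)/1) = 14.
  m_7 = 1*14 - 7 = 7, d_7 = (54 - 7^2)/1 = 5/1 = 5: (m_7, d_7) = (m_1, d_1) = (7, 5), so from here the quotients repeat a_1, ..., a_6; the period length is 6.
Hence the expansion of sqrt(54) is a_0 = 7 followed by the repeating block 2, 1, 6, 1, 2, 14 (period 6).

[7; (2, 1, 6, 1, 2, 14)]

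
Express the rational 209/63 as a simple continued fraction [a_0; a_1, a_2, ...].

Run the Euclidean algorithm on 209 and 63; the successive quotients are the partial quotients a_0, a_1, ... (each step inverts the fractional part left over by the previous one):
  209 = 3*63 + 20, so a_0 = 3.
  63 = 3*20 + 3, so a_1 = 3.
  20 = 6*3 + 2, so a_2 = 6.
  3 = 1*2 + 1, so a_3 = 1.
  2 = 2*1 + 0, so a_4 = 2.
The remainder reaches 0 after 5 divisions, so the expansion has 5 partial quotients, read off in order.

[3; 3, 6, 1, 2]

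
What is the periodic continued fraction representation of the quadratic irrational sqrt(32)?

Write x_i = (sqrt(32) + m_i)/d_i with (m_0, d_0) = (0, 1). a_0 = floor(sqrt(32)) = 5, since 5^2 = 25 <= 32 < 36 = 6^2.
Iterate m_{i+1} = d_i*a_i - m_i, d_{i+1} = (32 - m_{i+1}^2)/d_i, a_{i+1} = floor((a_0 + m_{i+1})/d_{i+1}):
  m_1 = 1*5 - 0 = 5, d_1 = (32 - 5^2)/1 = 7/1 = 7, a_1 = floor((5 + 5)/7) = 1.
  m_2 = 7*1 - 5 = 2, d_2 = (32 - 2^2)/7 = 28/7 = 4, a_2 = floor((5 + 2)/4) = 1.
  m_3 = 4*1 - 2 = 2, d_3 = (32 - 2^2)/4 = 28/4 = 7, a_3 = floor((5 + 2)/7) = 1.
  m_4 = 7*1 - 2 = 5, d_4 = (32 - 5^2)/7 = 7/7 = 1, a_4 = floor((5 + 5)/1) = 10.
  m_5 = 1*10 - 5 = 5, d_5 = (32 - 5^2)/1 = 7/1 = 7: (m_5, d_5) = (m_1, d_1) = (5, 7), so from here the quotients repeat a_1, ..., a_4; the period length is 4.
Hence the expansion of sqrt(32) is a_0 = 5 followed by the repeating block 1, 1, 1, 10 (period 4).

[5; (1, 1, 1, 10)]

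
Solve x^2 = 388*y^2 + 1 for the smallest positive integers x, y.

First expand sqrt(388) as a continued fraction. With x_i = (sqrt(388) + m_i)/d_i and (m_0, d_0) = (0, 1): a_0 = floor(sqrt(388)) = 19, since 19^2 = 361 <= 388 < 400 = 20^2.
Iterate m_{i+1} = d_i*a_i - m_i, d_{i+1} = (388 - m_{i+1}^2)/d_i, a_{i+1} = floor((a_0 + m_{i+1})/d_{i+1}):
  m_1 = 1*19 - 0 = 19, d_1 = (388 - 19^2)/1 = 27/1 = 27, a_1 = floor((19 + 19)/27) = 1.
  m_2 = 27*1 - 19 = 8, d_2 = (388 - 8^2)/27 = 324/27 = 12, a_2 = floor((19 + 8)/12) = 2.
  m_3 = 12*2 - 8 = 16, d_3 = (388 - 16^2)/12 = 132/12 = 11, a_3 = floor((19 + 16)/11) = 3.
  m_4 = 11*3 - 16 = 17, d_4 = (388 - 17^2)/11 = 99/11 = 9, a_4 = floor((19 + 17)/9) = 4.
  m_5 = 9*4 - 17 = 19, d_5 = (388 - 19^2)/9 = 27/9 = 3, a_5 = floor((19 + 19)/3) = 12.
  m_6 = 3*12 - 19 = 17, d_6 = (388 - 17^2)/3 = 99/3 = 33, a_6 = floor((19 + 17)/33) = 1.
  m_7 = 33*1 - 17 = 16, d_7 = (388 - 16^2)/33 = 132/33 = 4, a_7 = floor((19 + 16)/4) = 8.
  m_8 = 4*8 - 16 = 16, d_8 = (388 - 16^2)/4 = 132/4 = 33, a_8 = floor((19 + 16)/33) = 1.
  m_9 = 33*1 - 16 = 17, d_9 = (388 - 17^2)/33 = 99/33 = 3, a_9 = floor((19 + 17)/3) = 12.
  m_10 = 3*12 - 17 = 19, d_10 = (388 - 19^2)/3 = 27/3 = 9, a_10 = floor((19 + 19)/9) = 4.
  m_11 = 9*4 - 19 = 17, d_11 = (388 - 17^2)/9 = 99/9 = 11, a_11 = floor((19 + 17)/11) = 3.
  m_12 = 11*3 - 17 = 16, d_12 = (388 - 16^2)/11 = 132/11 = 12, a_12 = floor((19 + 16)/12) = 2.
  m_13 = 12*2 - 16 = 8, d_13 = (388 - 8^2)/12 = 324/12 = 27, a_13 = floor((19 + 8)/27) = 1.
  m_14 = 27*1 - 8 = 19, d_14 = (388 - 19^2)/27 = 27/27 = 1, a_14 = floor((19 + 19)/1) = 38.
  m_15 = 1*38 - 19 = 19, d_15 = (388 - 19^2)/1 = 27/1 = 27: (m_15, d_15) = (m_1, d_1) = (19, 27), so from here the quotients repeat a_1, ..., a_14; the period length is 14.
So sqrt(388) = [19; (1, 2, 3, 4, 12, 1, 8, 1, 12, 4, 3, 2, 1, 38)] with period length k = 14.
k is even, so the fundamental solution of x^2 - 388y^2 = 1 is (p_{k-1}, q_{k-1}) = (p_13, q_13); compute convergents through index 13.
Convergents (p_i = a_i*p_{i-1} + p_{i-2}, q_i = a_i*q_{i-1} + q_{i-2} with p_{-2}=0, p_{-1}=1, q_{-2}=1, q_{-1}=0):
  i=0: a_0=19, p_0 = 19*1 + 0 = 19, q_0 = 19*0 + 1 = 1.
  i=1: a_1=1, p_1 = 1*19 + 1 = 20, q_1 = 1*1 + 0 = 1.
  i=2: a_2=2, p_2 = 2*20 + 19 = 59, q_2 = 2*1 + 1 = 3.
  i=3: a_3=3, p_3 = 3*59 + 20 = 197, q_3 = 3*3 + 1 = 10.
  i=4: a_4=4, p_4 = 4*197 + 59 = 847, q_4 = 4*10 + 3 = 43.
  i=5: a_5=12, p_5 = 12*847 + 197 = 10361, q_5 = 12*43 + 10 = 526.
  i=6: a_6=1, p_6 = 1*10361 + 847 = 11208, q_6 = 1*526 + 43 = 569.
  i=7: a_7=8, p_7 = 8*11208 + 10361 = 100025, q_7 = 8*569 + 526 = 5078.
  i=8: a_8=1, p_8 = 1*100025 + 11208 = 111233, q_8 = 1*5078 + 569 = 5647.
  i=9: a_9=12, p_9 = 12*111233 + 100025 = 1434821, q_9 = 12*5647 + 5078 = 72842.
  i=10: a_10=4, p_10 = 4*1434821 + 111233 = 5850517, q_10 = 4*72842 + 5647 = 297015.
  i=11: a_11=3, p_11 = 3*5850517 + 1434821 = 18986372, q_11 = 3*297015 + 72842 = 963887.
  i=12: a_12=2, p_12 = 2*18986372 + 5850517 = 43823261, q_12 = 2*963887 + 297015 = 2224789.
  i=13: a_13=1, p_13 = 1*43823261 + 18986372 = 62809633, q_13 = 1*2224789 + 963887 = 3188676.
Check: 62809633^2 - 388*3188676^2 = 3945049997594689 - 3945049997594688 = 1, so (x, y) = (62809633, 3188676) solves the equation, and by the theorem it is the least positive solution.

(x, y) = (62809633, 3188676)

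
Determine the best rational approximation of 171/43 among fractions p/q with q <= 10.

4/1

Expand x = 171/43 as a continued fraction with the Euclidean algorithm:
  171 = 3*43 + 42, so a_0 = 3.
  43 = 1*42 + 1, so a_1 = 1.
  42 = 42*1 + 0, so a_2 = 42.
so x = [3; 1, 42].
Convergents (p_i = a_i*p_{i-1} + p_{i-2}, q_i = a_i*q_{i-1} + q_{i-2} with p_{-2}=0, p_{-1}=1, q_{-2}=1, q_{-1}=0), until the denominator exceeds 10:
  i=0: a_0=3, p_0 = 3*1 + 0 = 3, q_0 = 3*0 + 1 = 1.
  i=1: a_1=1, p_1 = 1*3 + 1 = 4, q_1 = 1*1 + 0 = 1.
  i=2: a_2=42, p_2 = 42*4 + 3 = 171, q_2 = 42*1 + 1 = 43.
q_2 = 43 > 10, so the last convergent with denominator <= 10 is p_1/q_1 = 4/1.
The closest fraction with denominator <= 10 is either p_1/q_1 or the intermediate fraction (k*p_1 + p_0)/(k*q_1 + q_0) with the largest k >= 1 whose denominator stays <= 10; these approach x as k grows, and every other convergent or intermediate fraction in range is farther away.
Largest k: floor((10 - q_0)/q_1) = floor((10 - 1)/1) = 9.
That gives (9*4 + 3)/(9*1 + 1) = 39/10.
Compare the errors: |x - 4/1| = |171*1 - 4*43|/(43*1) = 1/43, and |x - 39/10| = |171*10 - 39*43|/(43*10) = 33/430.
Cross-multiplying, 1*430 = 430 < 1419 = 33*43, so 1/43 is smaller: the convergent 4/1 is closer to x than 39/10.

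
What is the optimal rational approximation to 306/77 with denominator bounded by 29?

Expand x = 306/77 as a continued fraction with the Euclidean algorithm:
  306 = 3*77 + 75, so a_0 = 3.
  77 = 1*75 + 2, so a_1 = 1.
  75 = 37*2 + 1, so a_2 = 37.
  2 = 2*1 + 0, so a_3 = 2.
so x = [3; 1, 37, 2].
Convergents (p_i = a_i*p_{i-1} + p_{i-2}, q_i = a_i*q_{i-1} + q_{i-2} with p_{-2}=0, p_{-1}=1, q_{-2}=1, q_{-1}=0), until the denominator exceeds 29:
  i=0: a_0=3, p_0 = 3*1 + 0 = 3, q_0 = 3*0 + 1 = 1.
  i=1: a_1=1, p_1 = 1*3 + 1 = 4, q_1 = 1*1 + 0 = 1.
  i=2: a_2=37, p_2 = 37*4 + 3 = 151, q_2 = 37*1 + 1 = 38.
q_2 = 38 > 29, so the last convergent with denominator <= 29 is p_1/q_1 = 4/1.
The closest fraction with denominator <= 29 is either p_1/q_1 or the intermediate fraction (k*p_1 + p_0)/(k*q_1 + q_0) with the largest k >= 1 whose denominator stays <= 29; these approach x as k grows, and every other convergent or intermediate fraction in range is farther away.
Largest k: floor((29 - q_0)/q_1) = floor((29 - 1)/1) = 28.
That gives (28*4 + 3)/(28*1 + 1) = 115/29.
Compare the errors: |x - 4/1| = |306*1 - 4*77|/(77*1) = 2/77, and |x - 115/29| = |306*29 - 115*77|/(77*29) = 19/2233.
Cross-multiplying, 19*77 = 1463 < 4466 = 2*2233, so 19/2233 is smaller: the intermediate fraction 115/29 is closer to x than 4/1.

115/29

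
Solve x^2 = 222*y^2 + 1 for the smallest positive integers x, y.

(x, y) = (149, 10)

First expand sqrt(222) as a continued fraction. With x_i = (sqrt(222) + m_i)/d_i and (m_0, d_0) = (0, 1): a_0 = floor(sqrt(222)) = 14, since 14^2 = 196 <= 222 < 225 = 15^2.
Iterate m_{i+1} = d_i*a_i - m_i, d_{i+1} = (222 - m_{i+1}^2)/d_i, a_{i+1} = floor((a_0 + m_{i+1})/d_{i+1}):
  m_1 = 1*14 - 0 = 14, d_1 = (222 - 14^2)/1 = 26/1 = 26, a_1 = floor((14 + 14)/26) = 1.
  m_2 = 26*1 - 14 = 12, d_2 = (222 - 12^2)/26 = 78/26 = 3, a_2 = floor((14 + 12)/3) = 8.
  m_3 = 3*8 - 12 = 12, d_3 = (222 - 12^2)/3 = 78/3 = 26, a_3 = floor((14 + 12)/26) = 1.
  m_4 = 26*1 - 12 = 14, d_4 = (222 - 14^2)/26 = 26/26 = 1, a_4 = floor((14 + 14)/1) = 28.
  m_5 = 1*28 - 14 = 14, d_5 = (222 - 14^2)/1 = 26/1 = 26: (m_5, d_5) = (m_1, d_1) = (14, 26), so from here the quotients repeat a_1, ..., a_4; the period length is 4.
So sqrt(222) = [14; (1, 8, 1, 28)] with period length k = 4.
k is even, so the fundamental solution of x^2 - 222y^2 = 1 is (p_{k-1}, q_{k-1}) = (p_3, q_3); compute convergents through index 3.
Convergents (p_i = a_i*p_{i-1} + p_{i-2}, q_i = a_i*q_{i-1} + q_{i-2} with p_{-2}=0, p_{-1}=1, q_{-2}=1, q_{-1}=0):
  i=0: a_0=14, p_0 = 14*1 + 0 = 14, q_0 = 14*0 + 1 = 1.
  i=1: a_1=1, p_1 = 1*14 + 1 = 15, q_1 = 1*1 + 0 = 1.
  i=2: a_2=8, p_2 = 8*15 + 14 = 134, q_2 = 8*1 + 1 = 9.
  i=3: a_3=1, p_3 = 1*134 + 15 = 149, q_3 = 1*9 + 1 = 10.
Check: 149^2 - 222*10^2 = 22201 - 22200 = 1, so (x, y) = (149, 10) solves the equation, and by the theorem it is the least positive solution.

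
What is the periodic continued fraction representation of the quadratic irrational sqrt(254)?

Write x_i = (sqrt(254) + m_i)/d_i with (m_0, d_0) = (0, 1). a_0 = floor(sqrt(254)) = 15, since 15^2 = 225 <= 254 < 256 = 16^2.
Iterate m_{i+1} = d_i*a_i - m_i, d_{i+1} = (254 - m_{i+1}^2)/d_i, a_{i+1} = floor((a_0 + m_{i+1})/d_{i+1}):
  m_1 = 1*15 - 0 = 15, d_1 = (254 - 15^2)/1 = 29/1 = 29, a_1 = floor((15 + 15)/29) = 1.
  m_2 = 29*1 - 15 = 14, d_2 = (254 - 14^2)/29 = 58/29 = 2, a_2 = floor((15 + 14)/2) = 14.
  m_3 = 2*14 - 14 = 14, d_3 = (254 - 14^2)/2 = 58/2 = 29, a_3 = floor((15 + 14)/29) = 1.
  m_4 = 29*1 - 14 = 15, d_4 = (254 - 15^2)/29 = 29/29 = 1, a_4 = floor((15 + 15)/1) = 30.
  m_5 = 1*30 - 15 = 15, d_5 = (254 - 15^2)/1 = 29/1 = 29: (m_5, d_5) = (m_1, d_1) = (15, 29), so from here the quotients repeat a_1, ..., a_4; the period length is 4.
Hence the expansion of sqrt(254) is a_0 = 15 followed by the repeating block 1, 14, 1, 30 (period 4).

[15; (1, 14, 1, 30)]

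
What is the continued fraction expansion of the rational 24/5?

Run the Euclidean algorithm on 24 and 5; the successive quotients are the partial quotients a_0, a_1, ... (each step inverts the fractional part left over by the previous one):
  24 = 4*5 + 4, so a_0 = 4.
  5 = 1*4 + 1, so a_1 = 1.
  4 = 4*1 + 0, so a_2 = 4.
The remainder reaches 0 after 3 divisions, so the expansion has 3 partial quotients, read off in order.

[4; 1, 4]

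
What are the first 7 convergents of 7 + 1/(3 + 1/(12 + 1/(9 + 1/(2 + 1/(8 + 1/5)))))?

Using the convergent recurrence p_i = a_i*p_{i-1} + p_{i-2}, q_i = a_i*q_{i-1} + q_{i-2} with p_{-2}=0, p_{-1}=1, q_{-2}=1, q_{-1}=0:
  i=0: a_0=7, p_0 = 7*1 + 0 = 7, q_0 = 7*0 + 1 = 1.
  i=1: a_1=3, p_1 = 3*7 + 1 = 22, q_1 = 3*1 + 0 = 3.
  i=2: a_2=12, p_2 = 12*22 + 7 = 271, q_2 = 12*3 + 1 = 37.
  i=3: a_3=9, p_3 = 9*271 + 22 = 2461, q_3 = 9*37 + 3 = 336.
  i=4: a_4=2, p_4 = 2*2461 + 271 = 5193, q_4 = 2*336 + 37 = 709.
  i=5: a_5=8, p_5 = 8*5193 + 2461 = 44005, q_5 = 8*709 + 336 = 6008.
  i=6: a_6=5, p_6 = 5*44005 + 5193 = 225218, q_6 = 5*6008 + 709 = 30749.

7/1, 22/3, 271/37, 2461/336, 5193/709, 44005/6008, 225218/30749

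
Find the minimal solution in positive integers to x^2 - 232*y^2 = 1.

First expand sqrt(232) as a continued fraction. With x_i = (sqrt(232) + m_i)/d_i and (m_0, d_0) = (0, 1): a_0 = floor(sqrt(232)) = 15, since 15^2 = 225 <= 232 < 256 = 16^2.
Iterate m_{i+1} = d_i*a_i - m_i, d_{i+1} = (232 - m_{i+1}^2)/d_i, a_{i+1} = floor((a_0 + m_{i+1})/d_{i+1}):
  m_1 = 1*15 - 0 = 15, d_1 = (232 - 15^2)/1 = 7/1 = 7, a_1 = floor((15 + 15)/7) = 4.
  m_2 = 7*4 - 15 = 13, d_2 = (232 - 13^2)/7 = 63/7 = 9, a_2 = floor((15 + 13)/9) = 3.
  m_3 = 9*3 - 13 = 14, d_3 = (232 - 14^2)/9 = 36/9 = 4, a_3 = floor((15 + 14)/4) = 7.
  m_4 = 4*7 - 14 = 14, d_4 = (232 - 14^2)/4 = 36/4 = 9, a_4 = floor((15 + 14)/9) = 3.
  m_5 = 9*3 - 14 = 13, d_5 = (232 - 13^2)/9 = 63/9 = 7, a_5 = floor((15 + 13)/7) = 4.
  m_6 = 7*4 - 13 = 15, d_6 = (232 - 15^2)/7 = 7/7 = 1, a_6 = floor((15 + 15)/1) = 30.
  m_7 = 1*30 - 15 = 15, d_7 = (232 - 15^2)/1 = 7/1 = 7: (m_7, d_7) = (m_1, d_1) = (15, 7), so from here the quotients repeat a_1, ..., a_6; the period length is 6.
So sqrt(232) = [15; (4, 3, 7, 3, 4, 30)] with period length k = 6.
k is even, so the fundamental solution of x^2 - 232y^2 = 1 is (p_{k-1}, q_{k-1}) = (p_5, q_5); compute convergents through index 5.
Convergents (p_i = a_i*p_{i-1} + p_{i-2}, q_i = a_i*q_{i-1} + q_{i-2} with p_{-2}=0, p_{-1}=1, q_{-2}=1, q_{-1}=0):
  i=0: a_0=15, p_0 = 15*1 + 0 = 15, q_0 = 15*0 + 1 = 1.
  i=1: a_1=4, p_1 = 4*15 + 1 = 61, q_1 = 4*1 + 0 = 4.
  i=2: a_2=3, p_2 = 3*61 + 15 = 198, q_2 = 3*4 + 1 = 13.
  i=3: a_3=7, p_3 = 7*198 + 61 = 1447, q_3 = 7*13 + 4 = 95.
  i=4: a_4=3, p_4 = 3*1447 + 198 = 4539, q_4 = 3*95 + 13 = 298.
  i=5: a_5=4, p_5 = 4*4539 + 1447 = 19603, q_5 = 4*298 + 95 = 1287.
Check: 19603^2 - 232*1287^2 = 384277609 - 384277608 = 1, so (x, y) = (19603, 1287) solves the equation, and by the theorem it is the least positive solution.

(x, y) = (19603, 1287)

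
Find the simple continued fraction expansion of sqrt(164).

[12; (1, 4, 6, 4, 1, 24)]

Write x_i = (sqrt(164) + m_i)/d_i with (m_0, d_0) = (0, 1). a_0 = floor(sqrt(164)) = 12, since 12^2 = 144 <= 164 < 169 = 13^2.
Iterate m_{i+1} = d_i*a_i - m_i, d_{i+1} = (164 - m_{i+1}^2)/d_i, a_{i+1} = floor((a_0 + m_{i+1})/d_{i+1}):
  m_1 = 1*12 - 0 = 12, d_1 = (164 - 12^2)/1 = 20/1 = 20, a_1 = floor((12 + 12)/20) = 1.
  m_2 = 20*1 - 12 = 8, d_2 = (164 - 8^2)/20 = 100/20 = 5, a_2 = floor((12 + 8)/5) = 4.
  m_3 = 5*4 - 8 = 12, d_3 = (164 - 12^2)/5 = 20/5 = 4, a_3 = floor((12 + 12)/4) = 6.
  m_4 = 4*6 - 12 = 12, d_4 = (164 - 12^2)/4 = 20/4 = 5, a_4 = floor((12 + 12)/5) = 4.
  m_5 = 5*4 - 12 = 8, d_5 = (164 - 8^2)/5 = 100/5 = 20, a_5 = floor((12 + 8)/20) = 1.
  m_6 = 20*1 - 8 = 12, d_6 = (164 - 12^2)/20 = 20/20 = 1, a_6 = floor((12 + 12)/1) = 24.
  m_7 = 1*24 - 12 = 12, d_7 = (164 - 12^2)/1 = 20/1 = 20: (m_7, d_7) = (m_1, d_1) = (12, 20), so from here the quotients repeat a_1, ..., a_6; the period length is 6.
Hence the expansion of sqrt(164) is a_0 = 12 followed by the repeating block 1, 4, 6, 4, 1, 24 (period 6).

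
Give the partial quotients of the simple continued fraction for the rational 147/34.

[4; 3, 11]

Run the Euclidean algorithm on 147 and 34; the successive quotients are the partial quotients a_0, a_1, ... (each step inverts the fractional part left over by the previous one):
  147 = 4*34 + 11, so a_0 = 4.
  34 = 3*11 + 1, so a_1 = 3.
  11 = 11*1 + 0, so a_2 = 11.
The remainder reaches 0 after 3 divisions, so the expansion has 3 partial quotients, read off in order.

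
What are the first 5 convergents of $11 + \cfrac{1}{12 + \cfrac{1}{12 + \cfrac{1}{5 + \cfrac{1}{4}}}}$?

11/1, 133/12, 1607/145, 8168/737, 34279/3093

Using the convergent recurrence p_i = a_i*p_{i-1} + p_{i-2}, q_i = a_i*q_{i-1} + q_{i-2} with p_{-2}=0, p_{-1}=1, q_{-2}=1, q_{-1}=0:
  i=0: a_0=11, p_0 = 11*1 + 0 = 11, q_0 = 11*0 + 1 = 1.
  i=1: a_1=12, p_1 = 12*11 + 1 = 133, q_1 = 12*1 + 0 = 12.
  i=2: a_2=12, p_2 = 12*133 + 11 = 1607, q_2 = 12*12 + 1 = 145.
  i=3: a_3=5, p_3 = 5*1607 + 133 = 8168, q_3 = 5*145 + 12 = 737.
  i=4: a_4=4, p_4 = 4*8168 + 1607 = 34279, q_4 = 4*737 + 145 = 3093.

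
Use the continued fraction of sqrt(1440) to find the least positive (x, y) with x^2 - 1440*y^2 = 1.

First expand sqrt(1440) as a continued fraction. With x_i = (sqrt(1440) + m_i)/d_i and (m_0, d_0) = (0, 1): a_0 = floor(sqrt(1440)) = 37, since 37^2 = 1369 <= 1440 < 1444 = 38^2.
Iterate m_{i+1} = d_i*a_i - m_i, d_{i+1} = (1440 - m_{i+1}^2)/d_i, a_{i+1} = floor((a_0 + m_{i+1})/d_{i+1}):
  m_1 = 1*37 - 0 = 37, d_1 = (1440 - 37^2)/1 = 71/1 = 71, a_1 = floor((37 + 37)/71) = 1.
  m_2 = 71*1 - 37 = 34, d_2 = (1440 - 34^2)/71 = 284/71 = 4, a_2 = floor((37 + 34)/4) = 17.
  m_3 = 4*17 - 34 = 34, d_3 = (1440 - 34^2)/4 = 284/4 = 71, a_3 = floor((37 + 34)/71) = 1.
  m_4 = 71*1 - 34 = 37, d_4 = (1440 - 37^2)/71 = 71/71 = 1, a_4 = floor((37 + 37)/1) = 74.
  m_5 = 1*74 - 37 = 37, d_5 = (1440 - 37^2)/1 = 71/1 = 71: (m_5, d_5) = (m_1, d_1) = (37, 71), so from here the quotients repeat a_1, ..., a_4; the period length is 4.
So sqrt(1440) = [37; (1, 17, 1, 74)] with period length k = 4.
k is even, so the fundamental solution of x^2 - 1440y^2 = 1 is (p_{k-1}, q_{k-1}) = (p_3, q_3); compute convergents through index 3.
Convergents (p_i = a_i*p_{i-1} + p_{i-2}, q_i = a_i*q_{i-1} + q_{i-2} with p_{-2}=0, p_{-1}=1, q_{-2}=1, q_{-1}=0):
  i=0: a_0=37, p_0 = 37*1 + 0 = 37, q_0 = 37*0 + 1 = 1.
  i=1: a_1=1, p_1 = 1*37 + 1 = 38, q_1 = 1*1 + 0 = 1.
  i=2: a_2=17, p_2 = 17*38 + 37 = 683, q_2 = 17*1 + 1 = 18.
  i=3: a_3=1, p_3 = 1*683 + 38 = 721, q_3 = 1*18 + 1 = 19.
Check: 721^2 - 1440*19^2 = 519841 - 519840 = 1, so (x, y) = (721, 19) solves the equation, and by the theorem it is the least positive solution.

(x, y) = (721, 19)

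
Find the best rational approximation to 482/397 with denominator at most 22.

Expand x = 482/397 as a continued fraction with the Euclidean algorithm:
  482 = 1*397 + 85, so a_0 = 1.
  397 = 4*85 + 57, so a_1 = 4.
  85 = 1*57 + 28, so a_2 = 1.
  57 = 2*28 + 1, so a_3 = 2.
  28 = 28*1 + 0, so a_4 = 28.
so x = [1; 4, 1, 2, 28].
Convergents (p_i = a_i*p_{i-1} + p_{i-2}, q_i = a_i*q_{i-1} + q_{i-2} with p_{-2}=0, p_{-1}=1, q_{-2}=1, q_{-1}=0), until the denominator exceeds 22:
  i=0: a_0=1, p_0 = 1*1 + 0 = 1, q_0 = 1*0 + 1 = 1.
  i=1: a_1=4, p_1 = 4*1 + 1 = 5, q_1 = 4*1 + 0 = 4.
  i=2: a_2=1, p_2 = 1*5 + 1 = 6, q_2 = 1*4 + 1 = 5.
  i=3: a_3=2, p_3 = 2*6 + 5 = 17, q_3 = 2*5 + 4 = 14.
  i=4: a_4=28, p_4 = 28*17 + 6 = 482, q_4 = 28*14 + 5 = 397.
q_4 = 397 > 22, so the last convergent with denominator <= 22 is p_3/q_3 = 17/14.
The closest fraction with denominator <= 22 is either p_3/q_3 or the intermediate fraction (k*p_3 + p_2)/(k*q_3 + q_2) with the largest k >= 1 whose denominator stays <= 22; these approach x as k grows, and every other convergent or intermediate fraction in range is farther away.
Largest k: floor((22 - q_2)/q_3) = floor((22 - 5)/14) = 1.
That gives (1*17 + 6)/(1*14 + 5) = 23/19.
Compare the errors: |x - 17/14| = |482*14 - 17*397|/(397*14) = 1/5558, and |x - 23/19| = |482*19 - 23*397|/(397*19) = 27/7543.
Cross-multiplying, 1*7543 = 7543 < 150066 = 27*5558, so 1/5558 is smaller: the convergent 17/14 is closer to x than 23/19.

17/14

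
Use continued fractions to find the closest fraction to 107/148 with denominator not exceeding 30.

13/18

Expand x = 107/148 as a continued fraction with the Euclidean algorithm:
  107 = 0*148 + 107, so a_0 = 0.
  148 = 1*107 + 41, so a_1 = 1.
  107 = 2*41 + 25, so a_2 = 2.
  41 = 1*25 + 16, so a_3 = 1.
  25 = 1*16 + 9, so a_4 = 1.
  16 = 1*9 + 7, so a_5 = 1.
  9 = 1*7 + 2, so a_6 = 1.
  7 = 3*2 + 1, so a_7 = 3.
  2 = 2*1 + 0, so a_8 = 2.
so x = [0; 1, 2, 1, 1, 1, 1, 3, 2].
Convergents (p_i = a_i*p_{i-1} + p_{i-2}, q_i = a_i*q_{i-1} + q_{i-2} with p_{-2}=0, p_{-1}=1, q_{-2}=1, q_{-1}=0), until the denominator exceeds 30:
  i=0: a_0=0, p_0 = 0*1 + 0 = 0, q_0 = 0*0 + 1 = 1.
  i=1: a_1=1, p_1 = 1*0 + 1 = 1, q_1 = 1*1 + 0 = 1.
  i=2: a_2=2, p_2 = 2*1 + 0 = 2, q_2 = 2*1 + 1 = 3.
  i=3: a_3=1, p_3 = 1*2 + 1 = 3, q_3 = 1*3 + 1 = 4.
  i=4: a_4=1, p_4 = 1*3 + 2 = 5, q_4 = 1*4 + 3 = 7.
  i=5: a_5=1, p_5 = 1*5 + 3 = 8, q_5 = 1*7 + 4 = 11.
  i=6: a_6=1, p_6 = 1*8 + 5 = 13, q_6 = 1*11 + 7 = 18.
  i=7: a_7=3, p_7 = 3*13 + 8 = 47, q_7 = 3*18 + 11 = 65.
q_7 = 65 > 30, so the last convergent with denominator <= 30 is p_6/q_6 = 13/18.
The closest fraction with denominator <= 30 is either p_6/q_6 or the intermediate fraction (k*p_6 + p_5)/(k*q_6 + q_5) with the largest k >= 1 whose denominator stays <= 30; these approach x as k grows, and every other convergent or intermediate fraction in range is farther away.
Largest k: floor((30 - q_5)/q_6) = floor((30 - 11)/18) = 1.
That gives (1*13 + 8)/(1*18 + 11) = 21/29.
Compare the errors: |x - 13/18| = |107*18 - 13*148|/(148*18) = 2/2664, and |x - 21/29| = |107*29 - 21*148|/(148*29) = 5/4292.
Cross-multiplying, 2*4292 = 8584 < 13320 = 5*2664, so 2/2664 is smaller: the convergent 13/18 is closer to x than 21/29.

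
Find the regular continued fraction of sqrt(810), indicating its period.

Write x_i = (sqrt(810) + m_i)/d_i with (m_0, d_0) = (0, 1). a_0 = floor(sqrt(810)) = 28, since 28^2 = 784 <= 810 < 841 = 29^2.
Iterate m_{i+1} = d_i*a_i - m_i, d_{i+1} = (810 - m_{i+1}^2)/d_i, a_{i+1} = floor((a_0 + m_{i+1})/d_{i+1}):
  m_1 = 1*28 - 0 = 28, d_1 = (810 - 28^2)/1 = 26/1 = 26, a_1 = floor((28 + 28)/26) = 2.
  m_2 = 26*2 - 28 = 24, d_2 = (810 - 24^2)/26 = 234/26 = 9, a_2 = floor((28 + 24)/9) = 5.
  m_3 = 9*5 - 24 = 21, d_3 = (810 - 21^2)/9 = 369/9 = 41, a_3 = floor((28 + 21)/41) = 1.
  m_4 = 41*1 - 21 = 20, d_4 = (810 - 20^2)/41 = 410/41 = 10, a_4 = floor((28 + 20)/10) = 4.
  m_5 = 10*4 - 20 = 20, d_5 = (810 - 20^2)/10 = 410/10 = 41, a_5 = floor((28 + 20)/41) = 1.
  m_6 = 41*1 - 20 = 21, d_6 = (810 - 21^2)/41 = 369/41 = 9, a_6 = floor((28 + 21)/9) = 5.
  m_7 = 9*5 - 21 = 24, d_7 = (810 - 24^2)/9 = 234/9 = 26, a_7 = floor((28 + 24)/26) = 2.
  m_8 = 26*2 - 24 = 28, d_8 = (810 - 28^2)/26 = 26/26 = 1, a_8 = floor((28 + 28)/1) = 56.
  m_9 = 1*56 - 28 = 28, d_9 = (810 - 28^2)/1 = 26/1 = 26: (m_9, d_9) = (m_1, d_1) = (28, 26), so from here the quotients repeat a_1, ..., a_8; the period length is 8.
Hence the expansion of sqrt(810) is a_0 = 28 followed by the repeating block 2, 5, 1, 4, 1, 5, 2, 56 (period 8).

[28; (2, 5, 1, 4, 1, 5, 2, 56)]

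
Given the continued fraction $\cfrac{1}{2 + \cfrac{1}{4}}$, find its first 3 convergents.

0/1, 1/2, 4/9

Using the convergent recurrence p_i = a_i*p_{i-1} + p_{i-2}, q_i = a_i*q_{i-1} + q_{i-2} with p_{-2}=0, p_{-1}=1, q_{-2}=1, q_{-1}=0:
  i=0: a_0=0, p_0 = 0*1 + 0 = 0, q_0 = 0*0 + 1 = 1.
  i=1: a_1=2, p_1 = 2*0 + 1 = 1, q_1 = 2*1 + 0 = 2.
  i=2: a_2=4, p_2 = 4*1 + 0 = 4, q_2 = 4*2 + 1 = 9.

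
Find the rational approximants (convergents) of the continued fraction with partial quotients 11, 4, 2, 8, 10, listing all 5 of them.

11/1, 45/4, 101/9, 853/76, 8631/769

Using the convergent recurrence p_i = a_i*p_{i-1} + p_{i-2}, q_i = a_i*q_{i-1} + q_{i-2} with p_{-2}=0, p_{-1}=1, q_{-2}=1, q_{-1}=0:
  i=0: a_0=11, p_0 = 11*1 + 0 = 11, q_0 = 11*0 + 1 = 1.
  i=1: a_1=4, p_1 = 4*11 + 1 = 45, q_1 = 4*1 + 0 = 4.
  i=2: a_2=2, p_2 = 2*45 + 11 = 101, q_2 = 2*4 + 1 = 9.
  i=3: a_3=8, p_3 = 8*101 + 45 = 853, q_3 = 8*9 + 4 = 76.
  i=4: a_4=10, p_4 = 10*853 + 101 = 8631, q_4 = 10*76 + 9 = 769.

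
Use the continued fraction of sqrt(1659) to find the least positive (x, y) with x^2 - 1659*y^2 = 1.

First expand sqrt(1659) as a continued fraction. With x_i = (sqrt(1659) + m_i)/d_i and (m_0, d_0) = (0, 1): a_0 = floor(sqrt(1659)) = 40, since 40^2 = 1600 <= 1659 < 1681 = 41^2.
Iterate m_{i+1} = d_i*a_i - m_i, d_{i+1} = (1659 - m_{i+1}^2)/d_i, a_{i+1} = floor((a_0 + m_{i+1})/d_{i+1}):
  m_1 = 1*40 - 0 = 40, d_1 = (1659 - 40^2)/1 = 59/1 = 59, a_1 = floor((40 + 40)/59) = 1.
  m_2 = 59*1 - 40 = 19, d_2 = (1659 - 19^2)/59 = 1298/59 = 22, a_2 = floor((40 + 19)/22) = 2.
  m_3 = 22*2 - 19 = 25, d_3 = (1659 - 25^2)/22 = 1034/22 = 47, a_3 = floor((40 + 25)/47) = 1.
  m_4 = 47*1 - 25 = 22, d_4 = (1659 - 22^2)/47 = 1175/47 = 25, a_4 = floor((40 + 22)/25) = 2.
  m_5 = 25*2 - 22 = 28, d_5 = (1659 - 28^2)/25 = 875/25 = 35, a_5 = floor((40 + 28)/35) = 1.
  m_6 = 35*1 - 28 = 7, d_6 = (1659 - 7^2)/35 = 1610/35 = 46, a_6 = floor((40 + 7)/46) = 1.
  m_7 = 46*1 - 7 = 39, d_7 = (1659 - 39^2)/46 = 138/46 = 3, a_7 = floor((40 + 39)/3) = 26.
  m_8 = 3*26 - 39 = 39, d_8 = (1659 - 39^2)/3 = 138/3 = 46, a_8 = floor((40 + 39)/46) = 1.
  m_9 = 46*1 - 39 = 7, d_9 = (1659 - 7^2)/46 = 1610/46 = 35, a_9 = floor((40 + 7)/35) = 1.
  m_10 = 35*1 - 7 = 28, d_10 = (1659 - 28^2)/35 = 875/35 = 25, a_10 = floor((40 + 28)/25) = 2.
  m_11 = 25*2 - 28 = 22, d_11 = (1659 - 22^2)/25 = 1175/25 = 47, a_11 = floor((40 + 22)/47) = 1.
  m_12 = 47*1 - 22 = 25, d_12 = (1659 - 25^2)/47 = 1034/47 = 22, a_12 = floor((40 + 25)/22) = 2.
  m_13 = 22*2 - 25 = 19, d_13 = (1659 - 19^2)/22 = 1298/22 = 59, a_13 = floor((40 + 19)/59) = 1.
  m_14 = 59*1 - 19 = 40, d_14 = (1659 - 40^2)/59 = 59/59 = 1, a_14 = floor((40 + 40)/1) = 80.
  m_15 = 1*80 - 40 = 40, d_15 = (1659 - 40^2)/1 = 59/1 = 59: (m_15, d_15) = (m_1, d_1) = (40, 59), so from here the quotients repeat a_1, ..., a_14; the period length is 14.
So sqrt(1659) = [40; (1, 2, 1, 2, 1, 1, 26, 1, 1, 2, 1, 2, 1, 80)] with period length k = 14.
k is even, so the fundamental solution of x^2 - 1659y^2 = 1 is (p_{k-1}, q_{k-1}) = (p_13, q_13); compute convergents through index 13.
Convergents (p_i = a_i*p_{i-1} + p_{i-2}, q_i = a_i*q_{i-1} + q_{i-2} with p_{-2}=0, p_{-1}=1, q_{-2}=1, q_{-1}=0):
  i=0: a_0=40, p_0 = 40*1 + 0 = 40, q_0 = 40*0 + 1 = 1.
  i=1: a_1=1, p_1 = 1*40 + 1 = 41, q_1 = 1*1 + 0 = 1.
  i=2: a_2=2, p_2 = 2*41 + 40 = 122, q_2 = 2*1 + 1 = 3.
  i=3: a_3=1, p_3 = 1*122 + 41 = 163, q_3 = 1*3 + 1 = 4.
  i=4: a_4=2, p_4 = 2*163 + 122 = 448, q_4 = 2*4 + 3 = 11.
  i=5: a_5=1, p_5 = 1*448 + 163 = 611, q_5 = 1*11 + 4 = 15.
  i=6: a_6=1, p_6 = 1*611 + 448 = 1059, q_6 = 1*15 + 11 = 26.
  i=7: a_7=26, p_7 = 26*1059 + 611 = 28145, q_7 = 26*26 + 15 = 691.
  i=8: a_8=1, p_8 = 1*28145 + 1059 = 29204, q_8 = 1*691 + 26 = 717.
  i=9: a_9=1, p_9 = 1*29204 + 28145 = 57349, q_9 = 1*717 + 691 = 1408.
  i=10: a_10=2, p_10 = 2*57349 + 29204 = 143902, q_10 = 2*1408 + 717 = 3533.
  i=11: a_11=1, p_11 = 1*143902 + 57349 = 201251, q_11 = 1*3533 + 1408 = 4941.
  i=12: a_12=2, p_12 = 2*201251 + 143902 = 546404, q_12 = 2*4941 + 3533 = 13415.
  i=13: a_13=1, p_13 = 1*546404 + 201251 = 747655, q_13 = 1*13415 + 4941 = 18356.
Check: 747655^2 - 1659*18356^2 = 558987999025 - 558987999024 = 1, so (x, y) = (747655, 18356) solves the equation, and by the theorem it is the least positive solution.

(x, y) = (747655, 18356)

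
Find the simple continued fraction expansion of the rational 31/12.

Run the Euclidean algorithm on 31 and 12; the successive quotients are the partial quotients a_0, a_1, ... (each step inverts the fractional part left over by the previous one):
  31 = 2*12 + 7, so a_0 = 2.
  12 = 1*7 + 5, so a_1 = 1.
  7 = 1*5 + 2, so a_2 = 1.
  5 = 2*2 + 1, so a_3 = 2.
  2 = 2*1 + 0, so a_4 = 2.
The remainder reaches 0 after 5 divisions, so the expansion has 5 partial quotients, read off in order.

[2; 1, 1, 2, 2]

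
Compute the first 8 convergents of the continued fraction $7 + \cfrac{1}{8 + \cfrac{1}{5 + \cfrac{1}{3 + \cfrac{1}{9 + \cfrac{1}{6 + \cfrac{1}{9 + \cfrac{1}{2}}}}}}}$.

7/1, 57/8, 292/41, 933/131, 8689/1220, 53067/7451, 486292/68279, 1025651/144009

Using the convergent recurrence p_i = a_i*p_{i-1} + p_{i-2}, q_i = a_i*q_{i-1} + q_{i-2} with p_{-2}=0, p_{-1}=1, q_{-2}=1, q_{-1}=0:
  i=0: a_0=7, p_0 = 7*1 + 0 = 7, q_0 = 7*0 + 1 = 1.
  i=1: a_1=8, p_1 = 8*7 + 1 = 57, q_1 = 8*1 + 0 = 8.
  i=2: a_2=5, p_2 = 5*57 + 7 = 292, q_2 = 5*8 + 1 = 41.
  i=3: a_3=3, p_3 = 3*292 + 57 = 933, q_3 = 3*41 + 8 = 131.
  i=4: a_4=9, p_4 = 9*933 + 292 = 8689, q_4 = 9*131 + 41 = 1220.
  i=5: a_5=6, p_5 = 6*8689 + 933 = 53067, q_5 = 6*1220 + 131 = 7451.
  i=6: a_6=9, p_6 = 9*53067 + 8689 = 486292, q_6 = 9*7451 + 1220 = 68279.
  i=7: a_7=2, p_7 = 2*486292 + 53067 = 1025651, q_7 = 2*68279 + 7451 = 144009.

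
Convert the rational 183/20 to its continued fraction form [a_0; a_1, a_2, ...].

Run the Euclidean algorithm on 183 and 20; the successive quotients are the partial quotients a_0, a_1, ... (each step inverts the fractional part left over by the previous one):
  183 = 9*20 + 3, so a_0 = 9.
  20 = 6*3 + 2, so a_1 = 6.
  3 = 1*2 + 1, so a_2 = 1.
  2 = 2*1 + 0, so a_3 = 2.
The remainder reaches 0 after 4 divisions, so the expansion has 4 partial quotients, read off in order.

[9; 6, 1, 2]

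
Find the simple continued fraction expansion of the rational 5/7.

[0; 1, 2, 2]

Run the Euclidean algorithm on 5 and 7; the successive quotients are the partial quotients a_0, a_1, ... (each step inverts the fractional part left over by the previous one):
  5 = 0*7 + 5, so a_0 = 0.
  7 = 1*5 + 2, so a_1 = 1.
  5 = 2*2 + 1, so a_2 = 2.
  2 = 2*1 + 0, so a_3 = 2.
The remainder reaches 0 after 4 divisions, so the expansion has 4 partial quotients, read off in order.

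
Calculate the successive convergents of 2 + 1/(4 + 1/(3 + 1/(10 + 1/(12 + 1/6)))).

2/1, 9/4, 29/13, 299/134, 3617/1621, 22001/9860

Using the convergent recurrence p_i = a_i*p_{i-1} + p_{i-2}, q_i = a_i*q_{i-1} + q_{i-2} with p_{-2}=0, p_{-1}=1, q_{-2}=1, q_{-1}=0:
  i=0: a_0=2, p_0 = 2*1 + 0 = 2, q_0 = 2*0 + 1 = 1.
  i=1: a_1=4, p_1 = 4*2 + 1 = 9, q_1 = 4*1 + 0 = 4.
  i=2: a_2=3, p_2 = 3*9 + 2 = 29, q_2 = 3*4 + 1 = 13.
  i=3: a_3=10, p_3 = 10*29 + 9 = 299, q_3 = 10*13 + 4 = 134.
  i=4: a_4=12, p_4 = 12*299 + 29 = 3617, q_4 = 12*134 + 13 = 1621.
  i=5: a_5=6, p_5 = 6*3617 + 299 = 22001, q_5 = 6*1621 + 134 = 9860.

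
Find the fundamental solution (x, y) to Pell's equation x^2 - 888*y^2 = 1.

(x, y) = (149, 5)

First expand sqrt(888) as a continued fraction. With x_i = (sqrt(888) + m_i)/d_i and (m_0, d_0) = (0, 1): a_0 = floor(sqrt(888)) = 29, since 29^2 = 841 <= 888 < 900 = 30^2.
Iterate m_{i+1} = d_i*a_i - m_i, d_{i+1} = (888 - m_{i+1}^2)/d_i, a_{i+1} = floor((a_0 + m_{i+1})/d_{i+1}):
  m_1 = 1*29 - 0 = 29, d_1 = (888 - 29^2)/1 = 47/1 = 47, a_1 = floor((29 + 29)/47) = 1.
  m_2 = 47*1 - 29 = 18, d_2 = (888 - 18^2)/47 = 564/47 = 12, a_2 = floor((29 + 18)/12) = 3.
  m_3 = 12*3 - 18 = 18, d_3 = (888 - 18^2)/12 = 564/12 = 47, a_3 = floor((29 + 18)/47) = 1.
  m_4 = 47*1 - 18 = 29, d_4 = (888 - 29^2)/47 = 47/47 = 1, a_4 = floor((29 + 29)/1) = 58.
  m_5 = 1*58 - 29 = 29, d_5 = (888 - 29^2)/1 = 47/1 = 47: (m_5, d_5) = (m_1, d_1) = (29, 47), so from here the quotients repeat a_1, ..., a_4; the period length is 4.
So sqrt(888) = [29; (1, 3, 1, 58)] with period length k = 4.
k is even, so the fundamental solution of x^2 - 888y^2 = 1 is (p_{k-1}, q_{k-1}) = (p_3, q_3); compute convergents through index 3.
Convergents (p_i = a_i*p_{i-1} + p_{i-2}, q_i = a_i*q_{i-1} + q_{i-2} with p_{-2}=0, p_{-1}=1, q_{-2}=1, q_{-1}=0):
  i=0: a_0=29, p_0 = 29*1 + 0 = 29, q_0 = 29*0 + 1 = 1.
  i=1: a_1=1, p_1 = 1*29 + 1 = 30, q_1 = 1*1 + 0 = 1.
  i=2: a_2=3, p_2 = 3*30 + 29 = 119, q_2 = 3*1 + 1 = 4.
  i=3: a_3=1, p_3 = 1*119 + 30 = 149, q_3 = 1*4 + 1 = 5.
Check: 149^2 - 888*5^2 = 22201 - 22200 = 1, so (x, y) = (149, 5) solves the equation, and by the theorem it is the least positive solution.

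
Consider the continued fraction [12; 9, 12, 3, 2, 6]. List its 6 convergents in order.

12/1, 109/9, 1320/109, 4069/336, 9458/781, 60817/5022

Using the convergent recurrence p_i = a_i*p_{i-1} + p_{i-2}, q_i = a_i*q_{i-1} + q_{i-2} with p_{-2}=0, p_{-1}=1, q_{-2}=1, q_{-1}=0:
  i=0: a_0=12, p_0 = 12*1 + 0 = 12, q_0 = 12*0 + 1 = 1.
  i=1: a_1=9, p_1 = 9*12 + 1 = 109, q_1 = 9*1 + 0 = 9.
  i=2: a_2=12, p_2 = 12*109 + 12 = 1320, q_2 = 12*9 + 1 = 109.
  i=3: a_3=3, p_3 = 3*1320 + 109 = 4069, q_3 = 3*109 + 9 = 336.
  i=4: a_4=2, p_4 = 2*4069 + 1320 = 9458, q_4 = 2*336 + 109 = 781.
  i=5: a_5=6, p_5 = 6*9458 + 4069 = 60817, q_5 = 6*781 + 336 = 5022.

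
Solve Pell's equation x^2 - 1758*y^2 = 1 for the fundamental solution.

(x, y) = (587, 14)

First expand sqrt(1758) as a continued fraction. With x_i = (sqrt(1758) + m_i)/d_i and (m_0, d_0) = (0, 1): a_0 = floor(sqrt(1758)) = 41, since 41^2 = 1681 <= 1758 < 1764 = 42^2.
Iterate m_{i+1} = d_i*a_i - m_i, d_{i+1} = (1758 - m_{i+1}^2)/d_i, a_{i+1} = floor((a_0 + m_{i+1})/d_{i+1}):
  m_1 = 1*41 - 0 = 41, d_1 = (1758 - 41^2)/1 = 77/1 = 77, a_1 = floor((41 + 41)/77) = 1.
  m_2 = 77*1 - 41 = 36, d_2 = (1758 - 36^2)/77 = 462/77 = 6, a_2 = floor((41 + 36)/6) = 12.
  m_3 = 6*12 - 36 = 36, d_3 = (1758 - 36^2)/6 = 462/6 = 77, a_3 = floor((41 + 36)/77) = 1.
  m_4 = 77*1 - 36 = 41, d_4 = (1758 - 41^2)/77 = 77/77 = 1, a_4 = floor((41 + 41)/1) = 82.
  m_5 = 1*82 - 41 = 41, d_5 = (1758 - 41^2)/1 = 77/1 = 77: (m_5, d_5) = (m_1, d_1) = (41, 77), so from here the quotients repeat a_1, ..., a_4; the period length is 4.
So sqrt(1758) = [41; (1, 12, 1, 82)] with period length k = 4.
k is even, so the fundamental solution of x^2 - 1758y^2 = 1 is (p_{k-1}, q_{k-1}) = (p_3, q_3); compute convergents through index 3.
Convergents (p_i = a_i*p_{i-1} + p_{i-2}, q_i = a_i*q_{i-1} + q_{i-2} with p_{-2}=0, p_{-1}=1, q_{-2}=1, q_{-1}=0):
  i=0: a_0=41, p_0 = 41*1 + 0 = 41, q_0 = 41*0 + 1 = 1.
  i=1: a_1=1, p_1 = 1*41 + 1 = 42, q_1 = 1*1 + 0 = 1.
  i=2: a_2=12, p_2 = 12*42 + 41 = 545, q_2 = 12*1 + 1 = 13.
  i=3: a_3=1, p_3 = 1*545 + 42 = 587, q_3 = 1*13 + 1 = 14.
Check: 587^2 - 1758*14^2 = 344569 - 344568 = 1, so (x, y) = (587, 14) solves the equation, and by the theorem it is the least positive solution.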